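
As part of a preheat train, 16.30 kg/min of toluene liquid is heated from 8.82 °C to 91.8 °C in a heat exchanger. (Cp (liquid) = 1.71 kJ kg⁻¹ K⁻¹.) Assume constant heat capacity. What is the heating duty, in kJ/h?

Q = 139000 kJ/h

Q = ṁ·Cp·ΔT = 16.30 × 1.71 × (91.8 − 8.82) = 2312.9 kJ/min
Converting: 2312.9 / 60 s = 38.548 kW
Heating duty = 138770 kJ/h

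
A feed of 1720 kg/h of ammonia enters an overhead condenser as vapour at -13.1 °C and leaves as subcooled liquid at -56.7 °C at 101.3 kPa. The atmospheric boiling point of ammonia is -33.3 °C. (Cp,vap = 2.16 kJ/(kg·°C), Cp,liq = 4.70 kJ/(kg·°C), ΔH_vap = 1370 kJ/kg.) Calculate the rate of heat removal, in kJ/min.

Q_c = 43700 kJ/min

vapour -13.1→-33.3 °C: -43.632 kJ/kg
condensation at -33.3 °C: -1370 kJ/kg
liquid -33.3→-56.7 °C: -109.98 kJ/kg
Δh = -43.632 + -1370 + -109.98 = -1523.6 kJ/kg
Q = ṁ·Δh = 1720 kg/h × -1523.6 kJ/kg = -2.6206e+06 kJ/h
|Q| = 727.95 kW = 43677 kJ/min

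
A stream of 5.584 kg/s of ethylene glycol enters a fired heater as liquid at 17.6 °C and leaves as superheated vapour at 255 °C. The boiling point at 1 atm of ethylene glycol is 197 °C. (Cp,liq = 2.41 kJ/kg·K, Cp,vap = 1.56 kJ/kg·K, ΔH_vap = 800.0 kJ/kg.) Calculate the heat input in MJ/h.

Q = 26600 MJ/h

liquid 17.6→197 °C: 432.35 kJ/kg
vaporisation at 197 °C: 800 kJ/kg
vapour 197→255 °C: 90.48 kJ/kg
Δh = 432.35 + 800 + 90.48 = 1322.8 kJ/kg
Q = ṁ·Δh = 5.584 kg/s × 1322.8 kJ/kg = 7386.7 kJ/s
|Q| = 7386.7 kW = 26592 MJ/h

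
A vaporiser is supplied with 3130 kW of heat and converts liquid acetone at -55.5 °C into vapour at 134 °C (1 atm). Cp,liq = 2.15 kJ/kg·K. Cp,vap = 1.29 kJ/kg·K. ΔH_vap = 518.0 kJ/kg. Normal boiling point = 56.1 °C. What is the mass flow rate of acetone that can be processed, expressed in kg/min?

Δh = 2.15×(56.1−-55.5) + 518.0 + 1.29×(134−56.1) = 858.43 kJ/kg
Q = 3130 kW = 3130 kJ/s = 187800 kJ/min
ṁ = Q/Δh = 187800 / 858.43 = 218.77 kg/min

ṁ = 219 kg/min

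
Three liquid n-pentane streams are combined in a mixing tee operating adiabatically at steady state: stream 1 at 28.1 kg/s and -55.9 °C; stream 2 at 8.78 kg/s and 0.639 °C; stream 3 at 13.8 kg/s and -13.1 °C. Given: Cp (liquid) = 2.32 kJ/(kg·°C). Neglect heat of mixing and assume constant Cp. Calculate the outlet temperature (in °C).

T_out = -34.5 °C

Energy balance with Q = 0: Σ ṁᵢCp,ᵢ(T_out − Tᵢ) = 0
T_out = Σ ṁᵢCp,ᵢTᵢ / Σ ṁᵢCp,ᵢ
      = -4050.6 / 117.58 = -34.451 °C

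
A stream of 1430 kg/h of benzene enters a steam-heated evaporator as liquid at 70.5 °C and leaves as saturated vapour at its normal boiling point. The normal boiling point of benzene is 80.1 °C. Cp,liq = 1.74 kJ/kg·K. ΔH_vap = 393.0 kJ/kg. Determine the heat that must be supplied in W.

Q = 163000 W

liquid 70.5→80.1 °C: 16.704 kJ/kg
vaporisation at 80.1 °C: 393 kJ/kg
Δh = 16.704 + 393 = 409.7 kJ/kg
Q = ṁ·Δh = 1430 kg/h × 409.7 kJ/kg = 585880 kJ/h
|Q| = 162.74 kW = 162740 W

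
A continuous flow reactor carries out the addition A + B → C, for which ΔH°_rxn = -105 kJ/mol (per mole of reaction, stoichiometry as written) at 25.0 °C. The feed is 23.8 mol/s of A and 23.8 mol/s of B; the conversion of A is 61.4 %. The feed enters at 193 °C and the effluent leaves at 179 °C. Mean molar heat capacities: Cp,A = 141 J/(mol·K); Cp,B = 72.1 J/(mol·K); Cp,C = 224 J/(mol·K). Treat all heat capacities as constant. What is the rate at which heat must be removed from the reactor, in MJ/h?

Q_out = 5690 MJ/h

Extent of reaction ξ = 0.614 × 23.8 = 14.613 mol/s
Reaction term: ξ·ΔH°_rxn = 14.613 × -105 = -1534.4 kJ/s
Sensible, feed 193→25 °C: -852.06 kJ/s
Outlet flows (mol/s): A 9.1868, B 9.1868, C 14.613
Sensible, products 25→179 °C: 805.58 kJ/s
Q = ΔH = -1580.9 kJ/s = -1580.9 kW
Heat removed = 5691.1 MJ/h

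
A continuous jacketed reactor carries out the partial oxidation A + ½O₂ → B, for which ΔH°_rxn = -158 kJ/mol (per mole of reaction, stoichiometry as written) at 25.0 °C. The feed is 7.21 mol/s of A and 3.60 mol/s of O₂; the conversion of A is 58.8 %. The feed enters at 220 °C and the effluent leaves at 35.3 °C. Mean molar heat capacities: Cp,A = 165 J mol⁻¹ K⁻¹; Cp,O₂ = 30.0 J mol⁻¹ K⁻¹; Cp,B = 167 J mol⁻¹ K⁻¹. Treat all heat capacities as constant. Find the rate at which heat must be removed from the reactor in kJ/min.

Q_out = 54600 kJ/min

Extent of reaction ξ = 0.588 × 7.21 = 4.2395 mol/s
Reaction term: ξ·ΔH°_rxn = 4.2395 × -158 = -669.84 kJ/s
Sensible, feed 220→25 °C: -253.04 kJ/s
Outlet flows (mol/s): A 2.9705, O₂ 1.4803, B 4.2395
Sensible, products 25→35.3 °C: 12.798 kJ/s
Q = ΔH = -910.08 kJ/s = -910.08 kW
Heat removed = 54605 kJ/min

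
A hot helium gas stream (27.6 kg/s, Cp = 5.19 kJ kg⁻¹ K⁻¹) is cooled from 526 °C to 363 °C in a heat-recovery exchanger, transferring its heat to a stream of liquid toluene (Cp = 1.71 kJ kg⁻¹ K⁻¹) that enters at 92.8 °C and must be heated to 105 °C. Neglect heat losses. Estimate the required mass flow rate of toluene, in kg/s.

ṁ_c = 1120 kg/s

Heat released by hot stream: Q = 27.6 × 5.19 × (526 − 363) = 23349 kJ/s
Energy balance on cold side (adiabatic exchanger): Q = ṁ_c·Cp_c·(T_c,out − T_c,in)
ṁ_c = 23349 / [1.71 × (105 − 92.8)] = 1119.2 kg/s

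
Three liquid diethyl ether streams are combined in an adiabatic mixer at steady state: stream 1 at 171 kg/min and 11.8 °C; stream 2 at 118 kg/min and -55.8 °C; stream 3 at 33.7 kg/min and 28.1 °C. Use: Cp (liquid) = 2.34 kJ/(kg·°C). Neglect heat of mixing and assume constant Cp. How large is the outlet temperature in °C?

No heat crosses the boundary, so H_out = H_in.
T_out = Σ ṁᵢCp,ᵢTᵢ / Σ ṁᵢCp,ᵢ
      = -8469.9 / 755.12 = -11.217 °C

T_out = -11.2 °C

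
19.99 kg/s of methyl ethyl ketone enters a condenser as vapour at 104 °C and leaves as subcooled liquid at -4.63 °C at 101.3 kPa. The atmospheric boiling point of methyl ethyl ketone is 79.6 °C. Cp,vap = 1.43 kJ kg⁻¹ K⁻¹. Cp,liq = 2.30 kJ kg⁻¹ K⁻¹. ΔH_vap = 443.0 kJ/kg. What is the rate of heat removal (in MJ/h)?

Q_c = 48300 MJ/h

vapour 104→79.6 °C: -34.892 kJ/kg
condensation at 79.6 °C: -443 kJ/kg
liquid 79.6→-4.63 °C: -193.73 kJ/kg
Δh = -34.892 + -443 + -193.73 = -671.62 kJ/kg
Q = ṁ·Δh = 19.99 kg/s × -671.62 kJ/kg = -13426 kJ/s
|Q| = 13426 kW = 48333 MJ/h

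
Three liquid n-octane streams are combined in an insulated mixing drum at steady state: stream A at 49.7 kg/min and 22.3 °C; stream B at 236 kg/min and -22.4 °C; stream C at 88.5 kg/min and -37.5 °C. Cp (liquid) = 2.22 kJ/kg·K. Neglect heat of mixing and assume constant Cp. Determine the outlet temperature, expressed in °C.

No heat crosses the boundary, so H_out = H_in.
Σ ṁᵢCp,ᵢTᵢ = 49.7×2.22×22.3 + 236×2.22×-22.4 + 88.5×2.22×-37.5 = -16643
Σ ṁᵢCp,ᵢ = 49.7×2.22 + 236×2.22 + 88.5×2.22 = 830.72
T_out = -16643 / 830.72 = -20.034 °C

T_out = -20.0 °C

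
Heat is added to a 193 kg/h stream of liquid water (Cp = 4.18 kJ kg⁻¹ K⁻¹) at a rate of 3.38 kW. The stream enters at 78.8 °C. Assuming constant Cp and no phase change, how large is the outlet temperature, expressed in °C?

T_out = 93.9 °C

Q = 3.38 kW = 12168 kJ/h
ΔT = Q/(ṁ·Cp) = 12168/(193×4.18) = 15.083 K
T_out = 78.8 + 15.083 = 93.883 °C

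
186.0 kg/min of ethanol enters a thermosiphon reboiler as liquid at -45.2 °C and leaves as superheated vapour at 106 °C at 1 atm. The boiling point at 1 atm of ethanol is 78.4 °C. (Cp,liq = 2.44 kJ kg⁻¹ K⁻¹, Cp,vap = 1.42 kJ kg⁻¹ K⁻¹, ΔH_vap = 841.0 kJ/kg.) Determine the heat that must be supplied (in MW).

Q = 3.66 MW

liquid -45.2→78.4 °C: 301.58 kJ/kg
vaporisation at 78.4 °C: 841 kJ/kg
vapour 78.4→106 °C: 39.192 kJ/kg
Δh = 301.58 + 841 + 39.192 = 1181.8 kJ/kg
Q = ṁ·Δh = 186.0 kg/min × 1181.8 kJ/kg = 219810 kJ/min
|Q| = 3663.5 kW = 3.6635 MW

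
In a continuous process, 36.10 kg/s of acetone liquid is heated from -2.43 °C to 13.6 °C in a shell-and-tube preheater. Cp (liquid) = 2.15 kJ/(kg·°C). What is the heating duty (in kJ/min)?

Q = 74700 kJ/min

Q = ṁ·Cp·ΔT = 36.10 × 2.15 × (13.6 − -2.43) = 1244.2 kJ/s
Heating duty = 74650 kJ/min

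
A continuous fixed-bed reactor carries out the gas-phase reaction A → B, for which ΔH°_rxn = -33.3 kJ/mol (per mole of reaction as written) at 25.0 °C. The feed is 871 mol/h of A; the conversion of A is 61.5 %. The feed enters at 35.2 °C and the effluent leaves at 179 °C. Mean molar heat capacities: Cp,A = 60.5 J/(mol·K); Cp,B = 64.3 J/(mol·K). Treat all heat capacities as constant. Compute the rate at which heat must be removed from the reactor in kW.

Extent of reaction ξ = 0.615 × 871 = 535.66 mol/h
Reaction term: ξ·ΔH°_rxn = 535.66 × -33.3 = -17838 kJ/h
Sensible, feed 35.2→25 °C: -537.49 kJ/h
Outlet flows (mol/h): A 335.34, B 535.66
Sensible, products 25→179 °C: 8428.6 kJ/h
Q = ΔH = -9946.6 kJ/h = -2.7629 kW
Heat removed = 2.7629 kW

Q_out = 2.76 kW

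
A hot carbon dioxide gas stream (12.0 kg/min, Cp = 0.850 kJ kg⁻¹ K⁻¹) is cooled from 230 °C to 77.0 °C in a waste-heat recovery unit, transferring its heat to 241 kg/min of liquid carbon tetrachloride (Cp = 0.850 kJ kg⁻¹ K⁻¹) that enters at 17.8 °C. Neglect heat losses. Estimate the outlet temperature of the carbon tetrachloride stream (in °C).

T_c,out = 25.4 °C

Heat released by hot stream: Q = 12.0 × 0.850 × (230 − 77.0) = 1560.6 kJ/min
Energy balance on cold side (adiabatic exchanger): Q = ṁ_c·Cp_c·(T_c,out − T_c,in)
T_c,out = 17.8 + 1560.6/(241 × 0.850) = 25.418 °C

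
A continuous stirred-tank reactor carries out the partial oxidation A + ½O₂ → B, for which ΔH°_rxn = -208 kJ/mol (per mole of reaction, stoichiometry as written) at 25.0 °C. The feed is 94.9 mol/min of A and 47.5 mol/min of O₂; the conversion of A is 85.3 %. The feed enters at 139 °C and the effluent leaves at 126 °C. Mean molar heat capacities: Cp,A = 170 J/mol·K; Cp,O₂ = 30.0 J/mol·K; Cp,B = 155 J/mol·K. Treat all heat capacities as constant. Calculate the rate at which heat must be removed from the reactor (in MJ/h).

Extent of reaction ξ = 0.853 × 94.9 = 80.95 mol/min
Reaction term: ξ·ΔH°_rxn = 80.95 × -208 = -16838 kJ/min
Sensible, feed 139→25 °C: -2001.6 kJ/min
Outlet flows (mol/min): A 13.95, O₂ 7.0251, B 80.95
Sensible, products 25→126 °C: 1528.1 kJ/min
Q = ΔH = -17311 kJ/min = -288.52 kW
Heat removed = 1038.7 MJ/h

Q_out = 1040 MJ/h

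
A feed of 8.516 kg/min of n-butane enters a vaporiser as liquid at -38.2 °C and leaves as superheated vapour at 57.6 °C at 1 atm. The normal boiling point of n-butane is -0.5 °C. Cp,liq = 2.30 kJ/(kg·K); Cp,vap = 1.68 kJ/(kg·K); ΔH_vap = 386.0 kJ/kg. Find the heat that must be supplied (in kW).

liquid -38.2→-0.5 °C: 86.71 kJ/kg
vaporisation at -0.5 °C: 386 kJ/kg
vapour -0.5→57.6 °C: 97.608 kJ/kg
Δh = 86.71 + 386 + 97.608 = 570.32 kJ/kg
Q = ṁ·Δh = 8.516 kg/min × 570.32 kJ/kg = 4856.8 kJ/min
|Q| = 80.947 kW

Q = 80.9 kW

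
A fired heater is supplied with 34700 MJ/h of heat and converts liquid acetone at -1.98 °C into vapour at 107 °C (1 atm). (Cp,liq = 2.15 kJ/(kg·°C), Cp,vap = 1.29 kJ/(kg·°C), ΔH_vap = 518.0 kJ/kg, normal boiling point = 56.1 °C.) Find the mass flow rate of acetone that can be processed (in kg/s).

ṁ = 13.6 kg/s

Δh = 2.15×(56.1−-1.98) + 518.0 + 1.29×(107−56.1) = 708.53 kJ/kg
Q = 34700 MJ/h = 9638.9 kJ/s = 9638.9 kJ/s
ṁ = Q/Δh = 9638.9 / 708.53 = 13.604 kg/s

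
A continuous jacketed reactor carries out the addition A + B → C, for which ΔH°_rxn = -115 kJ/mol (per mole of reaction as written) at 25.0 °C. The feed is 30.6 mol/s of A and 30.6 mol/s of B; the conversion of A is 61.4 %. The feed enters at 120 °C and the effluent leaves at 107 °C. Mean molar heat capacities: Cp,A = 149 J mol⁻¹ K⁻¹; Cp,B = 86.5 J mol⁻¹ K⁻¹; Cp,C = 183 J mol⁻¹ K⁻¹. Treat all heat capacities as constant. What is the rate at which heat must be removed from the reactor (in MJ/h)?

Q_out = 8410 MJ/h

Extent of reaction ξ = 0.614 × 30.6 = 18.788 mol/s
Reaction term: ξ·ΔH°_rxn = 18.788 × -115 = -2160.7 kJ/s
Sensible, feed 120→25 °C: -684.6 kJ/s
Outlet flows (mol/s): A 11.812, B 11.812, C 18.788
Sensible, products 25→107 °C: 510.03 kJ/s
Q = ΔH = -2335.2 kJ/s = -2335.2 kW
Heat removed = 8406.8 MJ/h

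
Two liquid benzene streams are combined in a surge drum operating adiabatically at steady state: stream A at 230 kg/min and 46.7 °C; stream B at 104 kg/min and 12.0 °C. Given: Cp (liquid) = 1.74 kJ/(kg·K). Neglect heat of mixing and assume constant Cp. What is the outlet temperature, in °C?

Energy balance with Q = 0: Σ ṁᵢCp,ᵢ(T_out − Tᵢ) = 0
T_out = Σ ṁᵢCp,ᵢTᵢ / Σ ṁᵢCp,ᵢ
      = 20861 / 581.16 = 35.895 °C

T_out = 35.9 °C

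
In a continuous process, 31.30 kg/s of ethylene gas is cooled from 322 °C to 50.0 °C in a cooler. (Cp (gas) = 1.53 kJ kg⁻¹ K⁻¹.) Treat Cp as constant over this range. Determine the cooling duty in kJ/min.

Q_c = 782000 kJ/min

Q = ṁ·Cp·ΔT = 31.30 × 1.53 × (50.0 − 322) = -13026 kJ/s
Cooling duty = 781550 kJ/min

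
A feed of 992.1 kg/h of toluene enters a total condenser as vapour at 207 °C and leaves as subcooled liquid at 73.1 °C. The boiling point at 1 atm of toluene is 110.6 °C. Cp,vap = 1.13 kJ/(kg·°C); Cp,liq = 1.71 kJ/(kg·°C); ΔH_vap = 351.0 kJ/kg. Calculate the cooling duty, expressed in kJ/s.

Q_c = 144 kJ/s

vapour 207→110.6 °C: -108.93 kJ/kg
condensation at 110.6 °C: -351 kJ/kg
liquid 110.6→73.1 °C: -64.125 kJ/kg
Δh = -108.93 + -351 + -64.125 = -524.06 kJ/kg
Q = ṁ·Δh = 992.1 kg/h × -524.06 kJ/kg = -519920 kJ/h
|Q| = 144.42 kW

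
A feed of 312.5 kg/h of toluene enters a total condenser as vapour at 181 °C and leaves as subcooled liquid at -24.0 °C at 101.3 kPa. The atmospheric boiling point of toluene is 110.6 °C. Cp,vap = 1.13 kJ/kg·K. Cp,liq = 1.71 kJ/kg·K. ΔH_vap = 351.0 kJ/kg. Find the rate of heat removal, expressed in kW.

vapour 181→110.6 °C: -79.552 kJ/kg
condensation at 110.6 °C: -351 kJ/kg
liquid 110.6→-24.0 °C: -230.17 kJ/kg
Δh = -79.552 + -351 + -230.17 = -660.72 kJ/kg
Q = ṁ·Δh = 312.5 kg/h × -660.72 kJ/kg = -206470 kJ/h
|Q| = 57.354 kW

Q_c = 57.4 kW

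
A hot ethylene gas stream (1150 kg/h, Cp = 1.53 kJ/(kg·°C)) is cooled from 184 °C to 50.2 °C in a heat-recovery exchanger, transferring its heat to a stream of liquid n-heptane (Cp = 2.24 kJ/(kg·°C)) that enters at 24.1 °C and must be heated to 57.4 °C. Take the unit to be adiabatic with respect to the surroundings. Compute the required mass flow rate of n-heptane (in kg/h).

Heat released by hot stream: Q = 1150 × 1.53 × (184 − 50.2) = 235420 kJ/h
Energy balance on cold side (adiabatic exchanger): Q = ṁ_c·Cp_c·(T_c,out − T_c,in)
ṁ_c = 235420 / [2.24 × (57.4 − 24.1)] = 3156.1 kg/h

ṁ_c = 3160 kg/h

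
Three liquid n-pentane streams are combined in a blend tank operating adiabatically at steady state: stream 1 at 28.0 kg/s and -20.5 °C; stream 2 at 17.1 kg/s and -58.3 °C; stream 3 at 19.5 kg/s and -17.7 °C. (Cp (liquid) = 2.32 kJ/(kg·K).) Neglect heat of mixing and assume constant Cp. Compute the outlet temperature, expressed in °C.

Adiabatic, steady state ⇒ Σ ṁᵢCp,ᵢ(T_out − Tᵢ) = 0
T_out = Σ ṁᵢCp,ᵢTᵢ / Σ ṁᵢCp,ᵢ
      = -4445.3 / 149.87 = -29.661 °C

T_out = -29.7 °C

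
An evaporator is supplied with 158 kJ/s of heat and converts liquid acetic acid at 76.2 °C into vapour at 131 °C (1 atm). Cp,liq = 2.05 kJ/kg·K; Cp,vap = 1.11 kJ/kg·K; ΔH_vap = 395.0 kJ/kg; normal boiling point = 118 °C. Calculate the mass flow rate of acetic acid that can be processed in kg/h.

ṁ = 1150 kg/h

Δh = 2.05×(118−76.2) + 395.0 + 1.11×(131−118) = 495.12 kJ/kg
Q = 158 kJ/s = 158 kJ/s = 568800 kJ/h
ṁ = Q/Δh = 568800 / 495.12 = 1148.8 kg/h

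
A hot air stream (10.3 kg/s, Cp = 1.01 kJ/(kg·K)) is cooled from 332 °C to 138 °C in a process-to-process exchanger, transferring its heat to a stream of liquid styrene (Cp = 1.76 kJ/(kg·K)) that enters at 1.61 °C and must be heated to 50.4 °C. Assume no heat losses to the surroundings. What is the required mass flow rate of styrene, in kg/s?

Heat released by hot stream: Q = 10.3 × 1.01 × (332 − 138) = 2018.2 kJ/s
Energy balance on cold side (adiabatic exchanger): Q = ṁ_c·Cp_c·(T_c,out − T_c,in)
ṁ_c = 2018.2 / [1.76 × (50.4 − 1.61)] = 23.503 kg/s

ṁ_c = 23.5 kg/s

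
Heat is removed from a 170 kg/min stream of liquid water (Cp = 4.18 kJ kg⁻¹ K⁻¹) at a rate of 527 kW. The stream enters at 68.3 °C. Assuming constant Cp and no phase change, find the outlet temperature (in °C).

T_out = 23.8 °C

Q = 527 kW = 31620 kJ/min
ΔT = Q/(ṁ·Cp) = 31620/(170×4.18) = 44.498 K
T_out = 68.3 − 44.498 = 23.802 °C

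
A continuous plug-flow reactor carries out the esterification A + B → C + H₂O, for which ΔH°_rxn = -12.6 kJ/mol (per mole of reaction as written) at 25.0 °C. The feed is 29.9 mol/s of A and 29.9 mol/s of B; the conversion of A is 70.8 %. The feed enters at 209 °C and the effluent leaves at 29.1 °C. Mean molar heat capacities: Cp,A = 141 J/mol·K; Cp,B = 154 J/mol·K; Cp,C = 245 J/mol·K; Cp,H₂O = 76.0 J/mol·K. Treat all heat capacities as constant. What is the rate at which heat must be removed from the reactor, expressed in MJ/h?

Q_out = 6660 MJ/h

Extent of reaction ξ = 0.708 × 29.9 = 21.169 mol/s
Reaction term: ξ·ΔH°_rxn = 21.169 × -12.6 = -266.73 kJ/s
Sensible, feed 209→25 °C: -1623 kJ/s
Outlet flows (mol/s): A 8.7308, B 8.7308, C 21.169, H₂O 21.169
Sensible, products 25→29.1 °C: 38.421 kJ/s
Q = ΔH = -1851.3 kJ/s = -1851.3 kW
Heat removed = 6664.6 MJ/h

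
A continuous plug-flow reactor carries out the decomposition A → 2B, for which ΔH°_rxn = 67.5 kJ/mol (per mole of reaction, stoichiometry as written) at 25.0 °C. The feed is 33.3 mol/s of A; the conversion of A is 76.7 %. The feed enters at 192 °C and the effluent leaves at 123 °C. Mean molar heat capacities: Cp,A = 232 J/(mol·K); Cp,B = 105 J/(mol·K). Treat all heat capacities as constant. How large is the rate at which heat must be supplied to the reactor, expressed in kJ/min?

Extent of reaction ξ = 0.767 × 33.3 = 25.541 mol/s
Reaction term: ξ·ΔH°_rxn = 25.541 × 67.5 = 1724 kJ/s
Sensible, feed 192→25 °C: -1290.2 kJ/s
Outlet flows (mol/s): A 7.7589, B 51.082
Sensible, products 25→123 °C: 702.04 kJ/s
Q = ΔH = 1135.9 kJ/s = 1135.9 kW
Heat supplied = 68153 kJ/min

Q_in = 68200 kJ/min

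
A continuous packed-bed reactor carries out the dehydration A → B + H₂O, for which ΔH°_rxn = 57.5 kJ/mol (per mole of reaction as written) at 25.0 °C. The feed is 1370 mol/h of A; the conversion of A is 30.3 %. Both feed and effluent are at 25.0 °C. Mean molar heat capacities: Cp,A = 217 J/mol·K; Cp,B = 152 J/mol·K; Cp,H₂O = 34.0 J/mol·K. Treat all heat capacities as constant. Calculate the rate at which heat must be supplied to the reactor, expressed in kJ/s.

Q_in = 6.63 kJ/s

Extent of reaction ξ = 0.303 × 1370 = 415.11 mol/h
Reaction term: ξ·ΔH°_rxn = 415.11 × 57.5 = 23869 kJ/h
Q = ΔH = 23869 kJ/h = 6.6302 kW
Heat supplied = 6.6302 kJ/s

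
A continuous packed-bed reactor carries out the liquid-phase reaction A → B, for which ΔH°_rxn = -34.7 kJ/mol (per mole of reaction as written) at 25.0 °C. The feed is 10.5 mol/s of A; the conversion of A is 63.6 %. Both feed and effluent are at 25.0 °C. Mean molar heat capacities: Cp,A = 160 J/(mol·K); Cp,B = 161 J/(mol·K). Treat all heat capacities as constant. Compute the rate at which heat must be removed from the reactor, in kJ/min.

Q_out = 13900 kJ/min

Extent of reaction ξ = 0.636 × 10.5 = 6.678 mol/s
Reaction term: ξ·ΔH°_rxn = 6.678 × -34.7 = -231.73 kJ/s
Q = ΔH = -231.73 kJ/s = -231.73 kW
Heat removed = 13904 kJ/min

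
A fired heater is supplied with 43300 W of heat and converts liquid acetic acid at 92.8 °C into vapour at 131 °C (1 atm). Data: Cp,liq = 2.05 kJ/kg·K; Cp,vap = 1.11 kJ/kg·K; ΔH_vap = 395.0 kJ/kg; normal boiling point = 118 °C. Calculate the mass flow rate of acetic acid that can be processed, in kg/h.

ṁ = 338 kg/h

Δh = 2.05×(118−92.8) + 395.0 + 1.11×(131−118) = 461.09 kJ/kg
Q = 43300 W = 43.3 kJ/s = 155880 kJ/h
ṁ = Q/Δh = 155880 / 461.09 = 338.07 kg/h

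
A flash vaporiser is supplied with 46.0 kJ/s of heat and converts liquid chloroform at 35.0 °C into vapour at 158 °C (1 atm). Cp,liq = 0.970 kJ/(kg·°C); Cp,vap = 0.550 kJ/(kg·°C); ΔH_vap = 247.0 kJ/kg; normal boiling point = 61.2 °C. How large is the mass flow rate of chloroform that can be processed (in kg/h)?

ṁ = 509 kg/h

Δh = 0.970×(61.2−35.0) + 247.0 + 0.550×(158−61.2) = 325.65 kJ/kg
Q = 46.0 kJ/s = 46 kJ/s = 165600 kJ/h
ṁ = Q/Δh = 165600 / 325.65 = 508.52 kg/h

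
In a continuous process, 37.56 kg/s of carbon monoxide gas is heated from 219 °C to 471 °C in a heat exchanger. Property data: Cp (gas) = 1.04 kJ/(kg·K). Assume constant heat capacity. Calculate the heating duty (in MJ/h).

Q = ṁ·Cp·ΔT = 37.56 × 1.04 × (471 − 219) = 9843.7 kJ/s
Heating duty = 35437 MJ/h

Q = 35400 MJ/h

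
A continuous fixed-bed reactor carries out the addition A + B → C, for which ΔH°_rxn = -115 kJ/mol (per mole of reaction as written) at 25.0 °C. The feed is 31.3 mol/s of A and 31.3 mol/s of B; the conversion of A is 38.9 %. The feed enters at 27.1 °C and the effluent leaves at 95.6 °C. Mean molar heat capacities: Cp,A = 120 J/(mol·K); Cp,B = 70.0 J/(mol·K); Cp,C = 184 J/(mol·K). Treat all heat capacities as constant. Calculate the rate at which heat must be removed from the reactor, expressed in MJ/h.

Extent of reaction ξ = 0.389 × 31.3 = 12.176 mol/s
Reaction term: ξ·ΔH°_rxn = 12.176 × -115 = -1400.2 kJ/s
Sensible, feed 27.1→25 °C: -12.489 kJ/s
Outlet flows (mol/s): A 19.124, B 19.124, C 12.176
Sensible, products 25→95.6 °C: 414.7 kJ/s
Q = ΔH = -997.99 kJ/s = -997.99 kW
Heat removed = 3592.8 MJ/h

Q_out = 3590 MJ/h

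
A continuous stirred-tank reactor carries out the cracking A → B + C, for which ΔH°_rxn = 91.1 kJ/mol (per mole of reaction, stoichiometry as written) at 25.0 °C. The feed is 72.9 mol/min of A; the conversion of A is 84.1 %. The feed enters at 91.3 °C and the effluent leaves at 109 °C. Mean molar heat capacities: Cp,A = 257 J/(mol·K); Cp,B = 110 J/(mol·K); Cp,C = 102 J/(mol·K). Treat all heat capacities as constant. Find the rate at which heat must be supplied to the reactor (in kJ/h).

Q_in = 341000 kJ/h

Extent of reaction ξ = 0.841 × 72.9 = 61.309 mol/min
Reaction term: ξ·ΔH°_rxn = 61.309 × 91.1 = 5585.2 kJ/min
Sensible, feed 91.3→25 °C: -1242.2 kJ/min
Outlet flows (mol/min): A 11.591, B 61.309, C 61.309
Sensible, products 25→109 °C: 1342 kJ/min
Q = ΔH = 5685.1 kJ/min = 94.752 kW
Heat supplied = 341110 kJ/h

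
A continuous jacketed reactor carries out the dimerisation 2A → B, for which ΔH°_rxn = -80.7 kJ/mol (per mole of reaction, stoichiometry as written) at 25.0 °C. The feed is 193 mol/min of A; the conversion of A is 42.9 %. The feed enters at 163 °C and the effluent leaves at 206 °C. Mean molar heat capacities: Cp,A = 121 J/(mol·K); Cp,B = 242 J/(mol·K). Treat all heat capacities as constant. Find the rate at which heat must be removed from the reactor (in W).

Extent of reaction ξ = 0.429 × 193 / 2 = 41.398 mol/min
Reaction term: ξ·ΔH°_rxn = 41.398 × -80.7 = -3340.9 kJ/min
Sensible, feed 163→25 °C: -3222.7 kJ/min
Outlet flows (mol/min): A 110.2, B 41.398
Sensible, products 25→206 °C: 4226.9 kJ/min
Q = ΔH = -2336.7 kJ/min = -38.945 kW
Heat removed = 38945 W

Q_out = 38900 W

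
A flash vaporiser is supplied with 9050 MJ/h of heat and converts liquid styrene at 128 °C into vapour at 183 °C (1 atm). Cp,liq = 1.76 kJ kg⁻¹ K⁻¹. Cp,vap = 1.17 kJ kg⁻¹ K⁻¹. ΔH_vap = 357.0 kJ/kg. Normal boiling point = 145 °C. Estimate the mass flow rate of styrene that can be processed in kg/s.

Δh = 1.76×(145−128) + 357.0 + 1.17×(183−145) = 431.38 kJ/kg
Q = 9050 MJ/h = 2513.9 kJ/s = 2513.9 kJ/s
ṁ = Q/Δh = 2513.9 / 431.38 = 5.8276 kg/s

ṁ = 5.83 kg/s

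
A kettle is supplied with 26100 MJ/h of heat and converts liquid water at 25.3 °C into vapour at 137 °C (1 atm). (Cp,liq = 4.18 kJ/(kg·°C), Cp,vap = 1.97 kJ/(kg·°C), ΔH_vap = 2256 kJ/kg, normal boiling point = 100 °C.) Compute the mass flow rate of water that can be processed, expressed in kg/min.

ṁ = 165 kg/min

Δh = 4.18×(100−25.3) + 2256 + 1.97×(137−100) = 2641.1 kJ/kg
Q = 26100 MJ/h = 7250 kJ/s = 435000 kJ/min
ṁ = Q/Δh = 435000 / 2641.1 = 164.7 kg/min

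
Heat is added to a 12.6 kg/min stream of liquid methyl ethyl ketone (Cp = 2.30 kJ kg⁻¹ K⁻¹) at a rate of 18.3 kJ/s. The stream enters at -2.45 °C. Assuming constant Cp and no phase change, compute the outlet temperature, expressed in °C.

T_out = 35.4 °C

Q = 18.3 kJ/s = 1098 kJ/min
ΔT = Q/(ṁ·Cp) = 1098/(12.6×2.30) = 37.888 K
T_out = -2.45 + 37.888 = 35.438 °C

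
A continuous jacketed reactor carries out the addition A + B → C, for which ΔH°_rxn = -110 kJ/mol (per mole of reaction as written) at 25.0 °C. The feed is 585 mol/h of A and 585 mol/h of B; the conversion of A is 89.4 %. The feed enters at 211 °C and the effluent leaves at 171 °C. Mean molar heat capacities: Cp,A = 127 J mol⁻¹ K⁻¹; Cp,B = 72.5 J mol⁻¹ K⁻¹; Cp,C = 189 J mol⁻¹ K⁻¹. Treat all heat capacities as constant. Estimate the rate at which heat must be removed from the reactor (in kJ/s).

Extent of reaction ξ = 0.894 × 585 = 522.99 mol/h
Reaction term: ξ·ΔH°_rxn = 522.99 × -110 = -57529 kJ/h
Sensible, feed 211→25 °C: -21708 kJ/h
Outlet flows (mol/h): A 62.01, B 62.01, C 522.99
Sensible, products 25→171 °C: 16238 kJ/h
Q = ΔH = -62999 kJ/h = -17.5 kW
Heat removed = 17.5 kJ/s

Q_out = 17.5 kJ/s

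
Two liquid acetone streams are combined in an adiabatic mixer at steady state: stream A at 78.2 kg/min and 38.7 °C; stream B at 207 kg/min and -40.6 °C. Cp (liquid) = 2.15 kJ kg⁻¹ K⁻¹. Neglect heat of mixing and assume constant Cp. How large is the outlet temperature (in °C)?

T_out = -18.9 °C

Energy balance with Q = 0: Σ ṁᵢCp,ᵢ(T_out − Tᵢ) = 0
Σ ṁᵢCp,ᵢTᵢ = 78.2×2.15×38.7 + 207×2.15×-40.6 = -11562
Σ ṁᵢCp,ᵢ = 78.2×2.15 + 207×2.15 = 613.18
T_out = -11562 / 613.18 = -18.856 °C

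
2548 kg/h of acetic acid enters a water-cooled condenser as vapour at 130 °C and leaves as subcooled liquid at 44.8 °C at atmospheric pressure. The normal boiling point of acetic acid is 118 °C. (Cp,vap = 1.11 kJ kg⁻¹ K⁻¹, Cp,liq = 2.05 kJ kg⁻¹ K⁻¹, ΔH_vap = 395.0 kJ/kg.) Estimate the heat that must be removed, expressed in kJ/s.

Q_c = 395 kJ/s

vapour 130→118 °C: -13.32 kJ/kg
condensation at 118 °C: -395 kJ/kg
liquid 118→44.8 °C: -150.06 kJ/kg
Δh = -13.32 + -395 + -150.06 = -558.38 kJ/kg
Q = ṁ·Δh = 2548 kg/h × -558.38 kJ/kg = -1.4228e+06 kJ/h
|Q| = 395.21 kW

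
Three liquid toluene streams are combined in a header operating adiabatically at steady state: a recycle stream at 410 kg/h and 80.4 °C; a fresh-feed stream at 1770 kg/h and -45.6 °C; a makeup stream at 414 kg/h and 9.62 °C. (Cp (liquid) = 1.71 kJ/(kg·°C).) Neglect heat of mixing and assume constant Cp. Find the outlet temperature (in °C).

No heat crosses the boundary, so H_out = H_in.
T_out = Σ ṁᵢCp,ᵢTᵢ / Σ ṁᵢCp,ᵢ
      = -74839 / 4435.7 = -16.872 °C

T_out = -16.9 °C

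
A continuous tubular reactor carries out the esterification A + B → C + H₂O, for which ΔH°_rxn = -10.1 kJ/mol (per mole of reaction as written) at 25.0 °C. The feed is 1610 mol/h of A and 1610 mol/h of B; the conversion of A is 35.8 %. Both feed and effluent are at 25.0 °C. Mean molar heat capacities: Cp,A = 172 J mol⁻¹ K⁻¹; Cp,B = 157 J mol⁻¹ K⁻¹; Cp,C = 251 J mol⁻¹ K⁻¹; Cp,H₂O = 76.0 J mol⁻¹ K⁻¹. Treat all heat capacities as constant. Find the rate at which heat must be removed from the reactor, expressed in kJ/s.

Q_out = 1.62 kJ/s

Extent of reaction ξ = 0.358 × 1610 = 576.38 mol/h
Reaction term: ξ·ΔH°_rxn = 576.38 × -10.1 = -5821.4 kJ/h
Q = ΔH = -5821.4 kJ/h = -1.6171 kW
Heat removed = 1.6171 kJ/s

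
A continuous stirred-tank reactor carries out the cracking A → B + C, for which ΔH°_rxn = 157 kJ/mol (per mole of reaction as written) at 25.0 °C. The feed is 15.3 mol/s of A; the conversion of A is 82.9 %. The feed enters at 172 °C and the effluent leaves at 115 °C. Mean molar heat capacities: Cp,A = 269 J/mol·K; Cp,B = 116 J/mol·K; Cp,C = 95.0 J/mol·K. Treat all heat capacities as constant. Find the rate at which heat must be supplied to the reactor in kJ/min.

Extent of reaction ξ = 0.829 × 15.3 = 12.684 mol/s
Reaction term: ξ·ΔH°_rxn = 12.684 × 157 = 1991.3 kJ/s
Sensible, feed 172→25 °C: -605.01 kJ/s
Outlet flows (mol/s): A 2.6163, B 12.684, C 12.684
Sensible, products 25→115 °C: 304.2 kJ/s
Q = ΔH = 1690.5 kJ/s = 1690.5 kW
Heat supplied = 101430 kJ/min

Q_in = 101000 kJ/min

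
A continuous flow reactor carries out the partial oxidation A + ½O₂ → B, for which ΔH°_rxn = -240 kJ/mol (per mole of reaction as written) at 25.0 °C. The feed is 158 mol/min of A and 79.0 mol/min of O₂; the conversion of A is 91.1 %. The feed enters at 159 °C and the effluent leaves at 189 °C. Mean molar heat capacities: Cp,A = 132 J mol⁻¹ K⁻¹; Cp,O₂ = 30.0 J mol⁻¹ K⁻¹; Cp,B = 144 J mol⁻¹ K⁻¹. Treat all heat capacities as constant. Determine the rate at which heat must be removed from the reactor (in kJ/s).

Extent of reaction ξ = 0.911 × 158 = 143.94 mol/min
Reaction term: ξ·ΔH°_rxn = 143.94 × -240 = -34545 kJ/min
Sensible, feed 159→25 °C: -3112.3 kJ/min
Outlet flows (mol/min): A 14.062, O₂ 7.031, B 143.94
Sensible, products 25→189 °C: 3738.2 kJ/min
Q = ΔH = -33919 kJ/min = -565.32 kW
Heat removed = 565.32 kJ/s

Q_out = 565 kJ/s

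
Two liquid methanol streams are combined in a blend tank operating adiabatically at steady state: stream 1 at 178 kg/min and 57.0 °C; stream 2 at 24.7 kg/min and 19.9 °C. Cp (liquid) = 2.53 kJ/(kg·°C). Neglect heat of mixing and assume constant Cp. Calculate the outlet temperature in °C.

Adiabatic, steady state ⇒ Σ ṁᵢCp,ᵢ(T_out − Tᵢ) = 0
T_out = Σ ṁᵢCp,ᵢTᵢ / Σ ṁᵢCp,ᵢ
      = 26913 / 512.83 = 52.479 °C

T_out = 52.5 °C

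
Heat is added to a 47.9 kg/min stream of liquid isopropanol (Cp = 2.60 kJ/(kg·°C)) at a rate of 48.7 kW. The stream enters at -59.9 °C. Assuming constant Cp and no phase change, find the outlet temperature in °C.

Q = 48.7 kW = 2922 kJ/min
ΔT = Q/(ṁ·Cp) = 2922/(47.9×2.60) = 23.462 K
T_out = -59.9 + 23.462 = -36.438 °C

T_out = -36.4 °C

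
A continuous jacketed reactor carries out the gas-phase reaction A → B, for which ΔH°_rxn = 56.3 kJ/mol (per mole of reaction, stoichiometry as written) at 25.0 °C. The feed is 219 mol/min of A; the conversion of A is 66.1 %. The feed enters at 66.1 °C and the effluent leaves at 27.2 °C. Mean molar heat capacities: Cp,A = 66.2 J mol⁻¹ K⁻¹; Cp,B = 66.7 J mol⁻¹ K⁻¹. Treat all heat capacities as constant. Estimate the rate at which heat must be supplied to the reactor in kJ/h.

Q_in = 455000 kJ/h

Extent of reaction ξ = 0.661 × 219 = 144.76 mol/min
Reaction term: ξ·ΔH°_rxn = 144.76 × 56.3 = 8149.9 kJ/min
Sensible, feed 66.1→25 °C: -595.86 kJ/min
Outlet flows (mol/min): A 74.241, B 144.76
Sensible, products 25→27.2 °C: 32.054 kJ/min
Q = ΔH = 7586.1 kJ/min = 126.44 kW
Heat supplied = 455170 kJ/h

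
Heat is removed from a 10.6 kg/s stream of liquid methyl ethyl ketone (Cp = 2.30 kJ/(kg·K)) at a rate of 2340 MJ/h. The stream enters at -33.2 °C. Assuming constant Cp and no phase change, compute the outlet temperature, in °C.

Q = 2340 MJ/h = 650 kJ/s
ΔT = Q/(ṁ·Cp) = 650/(10.6×2.30) = 26.661 K
T_out = -33.2 − 26.661 = -59.861 °C

T_out = -59.9 °C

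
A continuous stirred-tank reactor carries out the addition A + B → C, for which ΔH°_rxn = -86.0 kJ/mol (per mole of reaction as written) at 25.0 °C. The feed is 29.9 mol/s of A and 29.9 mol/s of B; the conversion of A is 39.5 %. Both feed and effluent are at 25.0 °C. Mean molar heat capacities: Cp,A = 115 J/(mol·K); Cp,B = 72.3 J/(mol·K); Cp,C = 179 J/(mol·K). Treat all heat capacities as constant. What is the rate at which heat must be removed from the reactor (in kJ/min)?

Q_out = 60900 kJ/min

Extent of reaction ξ = 0.395 × 29.9 = 11.81 mol/s
Reaction term: ξ·ΔH°_rxn = 11.81 × -86.0 = -1015.7 kJ/s
Q = ΔH = -1015.7 kJ/s = -1015.7 kW
Heat removed = 60942 kJ/min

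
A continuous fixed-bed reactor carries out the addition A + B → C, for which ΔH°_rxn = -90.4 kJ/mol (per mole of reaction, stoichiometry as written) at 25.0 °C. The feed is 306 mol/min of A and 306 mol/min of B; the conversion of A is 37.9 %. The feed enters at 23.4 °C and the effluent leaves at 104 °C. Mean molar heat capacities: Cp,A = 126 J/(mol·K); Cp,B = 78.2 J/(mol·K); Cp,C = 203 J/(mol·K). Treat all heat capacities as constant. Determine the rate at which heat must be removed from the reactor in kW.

Q_out = 91.0 kW

Extent of reaction ξ = 0.379 × 306 = 115.97 mol/min
Reaction term: ξ·ΔH°_rxn = 115.97 × -90.4 = -10484 kJ/min
Sensible, feed 23.4→25 °C: 99.976 kJ/min
Outlet flows (mol/min): A 190.03, B 190.03, C 115.97
Sensible, products 25→104 °C: 4925.3 kJ/min
Q = ΔH = -5458.7 kJ/min = -90.979 kW
Heat removed = 90.979 kW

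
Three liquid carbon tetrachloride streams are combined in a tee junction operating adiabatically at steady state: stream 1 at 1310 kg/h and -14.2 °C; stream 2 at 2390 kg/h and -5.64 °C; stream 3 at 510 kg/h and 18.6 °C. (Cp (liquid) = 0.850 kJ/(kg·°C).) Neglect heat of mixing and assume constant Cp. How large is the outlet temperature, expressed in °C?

Adiabatic, steady state ⇒ Σ ṁᵢCp,ᵢ(T_out − Tᵢ) = 0
Σ ṁᵢCp,ᵢTᵢ = 1310×0.850×-14.2 + 2390×0.850×-5.64 + 510×0.850×18.6 = -19206
Σ ṁᵢCp,ᵢ = 1310×0.850 + 2390×0.850 + 510×0.850 = 3578.5
T_out = -19206 / 3578.5 = -5.3671 °C

T_out = -5.37 °C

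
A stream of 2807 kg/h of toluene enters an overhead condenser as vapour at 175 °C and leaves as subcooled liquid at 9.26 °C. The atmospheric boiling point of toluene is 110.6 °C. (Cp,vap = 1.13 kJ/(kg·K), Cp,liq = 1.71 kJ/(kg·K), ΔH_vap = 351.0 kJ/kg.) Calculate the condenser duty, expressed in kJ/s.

Q_c = 466 kJ/s

vapour 175→110.6 °C: -72.772 kJ/kg
condensation at 110.6 °C: -351 kJ/kg
liquid 110.6→9.26 °C: -173.29 kJ/kg
Δh = -72.772 + -351 + -173.29 = -597.06 kJ/kg
Q = ṁ·Δh = 2807 kg/h × -597.06 kJ/kg = -1.676e+06 kJ/h
|Q| = 465.54 kW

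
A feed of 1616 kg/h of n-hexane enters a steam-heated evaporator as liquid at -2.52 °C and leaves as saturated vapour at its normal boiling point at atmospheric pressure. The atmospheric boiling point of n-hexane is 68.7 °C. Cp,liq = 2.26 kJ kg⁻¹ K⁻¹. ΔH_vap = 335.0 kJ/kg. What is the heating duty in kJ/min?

Q = 13400 kJ/min

liquid -2.52→68.7 °C: 160.96 kJ/kg
vaporisation at 68.7 °C: 335 kJ/kg
Δh = 160.96 + 335 = 495.96 kJ/kg
Q = ṁ·Δh = 1616 kg/h × 495.96 kJ/kg = 801470 kJ/h
|Q| = 222.63 kW = 13358 kJ/min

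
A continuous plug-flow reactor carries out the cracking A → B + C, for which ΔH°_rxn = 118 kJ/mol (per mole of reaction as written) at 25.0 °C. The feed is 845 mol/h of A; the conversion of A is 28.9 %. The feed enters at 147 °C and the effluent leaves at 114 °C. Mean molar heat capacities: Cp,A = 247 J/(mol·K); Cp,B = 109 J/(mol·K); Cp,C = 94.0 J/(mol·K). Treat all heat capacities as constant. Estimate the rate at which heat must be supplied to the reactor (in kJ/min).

Q_in = 350 kJ/min

Extent of reaction ξ = 0.289 × 845 = 244.2 mol/h
Reaction term: ξ·ΔH°_rxn = 244.2 × 118 = 28816 kJ/h
Sensible, feed 147→25 °C: -25463 kJ/h
Outlet flows (mol/h): A 600.8, B 244.2, C 244.2
Sensible, products 25→114 °C: 17619 kJ/h
Q = ΔH = 20972 kJ/h = 5.8256 kW
Heat supplied = 349.54 kJ/min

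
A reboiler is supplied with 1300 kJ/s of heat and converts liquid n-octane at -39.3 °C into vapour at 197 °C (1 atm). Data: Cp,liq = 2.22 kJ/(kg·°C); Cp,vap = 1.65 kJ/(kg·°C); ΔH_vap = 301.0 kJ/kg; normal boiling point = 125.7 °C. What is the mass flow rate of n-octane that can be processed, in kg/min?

ṁ = 99.4 kg/min

Δh = 2.22×(125.7−-39.3) + 301.0 + 1.65×(197−125.7) = 784.94 kJ/kg
Q = 1300 kJ/s = 1300 kJ/s = 78000 kJ/min
ṁ = Q/Δh = 78000 / 784.94 = 99.37 kg/min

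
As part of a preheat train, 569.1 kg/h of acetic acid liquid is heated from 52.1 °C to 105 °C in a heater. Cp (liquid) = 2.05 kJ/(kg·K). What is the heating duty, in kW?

Q = ṁ·Cp·ΔT = 569.1 × 2.05 × (105 − 52.1) = 61716 kJ/h
Converting: 61716 / 3600 s = 17.143 kW

Q = 17.1 kW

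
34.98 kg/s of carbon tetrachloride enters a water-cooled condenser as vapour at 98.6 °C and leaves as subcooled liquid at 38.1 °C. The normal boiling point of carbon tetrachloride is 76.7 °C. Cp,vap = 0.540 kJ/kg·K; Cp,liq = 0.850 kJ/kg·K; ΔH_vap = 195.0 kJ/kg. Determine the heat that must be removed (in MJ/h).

Q_c = 30200 MJ/h

vapour 98.6→76.7 °C: -11.826 kJ/kg
condensation at 76.7 °C: -195 kJ/kg
liquid 76.7→38.1 °C: -32.81 kJ/kg
Δh = -11.826 + -195 + -32.81 = -239.64 kJ/kg
Q = ṁ·Δh = 34.98 kg/s × -239.64 kJ/kg = -8382.5 kJ/s
|Q| = 8382.5 kW = 30177 MJ/h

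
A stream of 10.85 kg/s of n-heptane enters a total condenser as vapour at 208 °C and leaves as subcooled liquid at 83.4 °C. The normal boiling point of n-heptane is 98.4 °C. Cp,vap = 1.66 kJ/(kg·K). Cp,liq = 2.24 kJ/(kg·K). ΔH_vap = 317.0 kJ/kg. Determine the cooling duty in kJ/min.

vapour 208→98.4 °C: -181.94 kJ/kg
condensation at 98.4 °C: -317 kJ/kg
liquid 98.4→83.4 °C: -33.6 kJ/kg
Δh = -181.94 + -317 + -33.6 = -532.54 kJ/kg
Q = ṁ·Δh = 10.85 kg/s × -532.54 kJ/kg = -5778 kJ/s
|Q| = 5778 kW = 346680 kJ/min

Q_c = 347000 kJ/min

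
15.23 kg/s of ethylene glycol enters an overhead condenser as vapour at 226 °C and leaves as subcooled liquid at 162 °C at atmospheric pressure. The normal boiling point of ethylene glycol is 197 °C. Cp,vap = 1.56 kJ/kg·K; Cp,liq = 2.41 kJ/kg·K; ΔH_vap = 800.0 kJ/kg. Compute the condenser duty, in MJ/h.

vapour 226→197 °C: -45.24 kJ/kg
condensation at 197 °C: -800 kJ/kg
liquid 197→162 °C: -84.35 kJ/kg
Δh = -45.24 + -800 + -84.35 = -929.59 kJ/kg
Q = ṁ·Δh = 15.23 kg/s × -929.59 kJ/kg = -14158 kJ/s
|Q| = 14158 kW = 50968 MJ/h

Q_c = 51000 MJ/h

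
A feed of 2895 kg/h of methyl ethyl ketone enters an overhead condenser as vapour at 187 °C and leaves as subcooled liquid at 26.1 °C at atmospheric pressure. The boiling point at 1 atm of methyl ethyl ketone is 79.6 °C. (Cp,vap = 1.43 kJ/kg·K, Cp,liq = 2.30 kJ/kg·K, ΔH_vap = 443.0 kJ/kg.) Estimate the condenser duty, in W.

vapour 187→79.6 °C: -153.58 kJ/kg
condensation at 79.6 °C: -443 kJ/kg
liquid 79.6→26.1 °C: -123.05 kJ/kg
Δh = -153.58 + -443 + -123.05 = -719.63 kJ/kg
Q = ṁ·Δh = 2895 kg/h × -719.63 kJ/kg = -2.0833e+06 kJ/h
|Q| = 578.7 kW = 578700 W

Q_c = 579000 W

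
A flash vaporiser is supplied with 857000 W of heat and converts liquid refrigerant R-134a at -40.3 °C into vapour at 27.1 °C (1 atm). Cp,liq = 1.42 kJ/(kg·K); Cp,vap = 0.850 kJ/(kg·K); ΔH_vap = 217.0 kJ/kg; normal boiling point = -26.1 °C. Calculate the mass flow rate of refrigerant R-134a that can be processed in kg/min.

ṁ = 182 kg/min

Δh = 1.42×(-26.1−-40.3) + 217.0 + 0.850×(27.1−-26.1) = 282.38 kJ/kg
Q = 857000 W = 857 kJ/s = 51420 kJ/min
ṁ = Q/Δh = 51420 / 282.38 = 182.09 kg/min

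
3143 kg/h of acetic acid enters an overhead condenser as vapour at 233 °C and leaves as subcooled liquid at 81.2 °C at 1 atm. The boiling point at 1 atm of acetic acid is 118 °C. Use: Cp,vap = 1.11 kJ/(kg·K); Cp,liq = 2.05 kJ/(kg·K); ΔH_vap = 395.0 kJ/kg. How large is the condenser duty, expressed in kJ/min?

vapour 233→118 °C: -127.65 kJ/kg
condensation at 118 °C: -395 kJ/kg
liquid 118→81.2 °C: -75.44 kJ/kg
Δh = -127.65 + -395 + -75.44 = -598.09 kJ/kg
Q = ṁ·Δh = 3143 kg/h × -598.09 kJ/kg = -1.8798e+06 kJ/h
|Q| = 522.17 kW = 31330 kJ/min

Q_c = 31300 kJ/min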